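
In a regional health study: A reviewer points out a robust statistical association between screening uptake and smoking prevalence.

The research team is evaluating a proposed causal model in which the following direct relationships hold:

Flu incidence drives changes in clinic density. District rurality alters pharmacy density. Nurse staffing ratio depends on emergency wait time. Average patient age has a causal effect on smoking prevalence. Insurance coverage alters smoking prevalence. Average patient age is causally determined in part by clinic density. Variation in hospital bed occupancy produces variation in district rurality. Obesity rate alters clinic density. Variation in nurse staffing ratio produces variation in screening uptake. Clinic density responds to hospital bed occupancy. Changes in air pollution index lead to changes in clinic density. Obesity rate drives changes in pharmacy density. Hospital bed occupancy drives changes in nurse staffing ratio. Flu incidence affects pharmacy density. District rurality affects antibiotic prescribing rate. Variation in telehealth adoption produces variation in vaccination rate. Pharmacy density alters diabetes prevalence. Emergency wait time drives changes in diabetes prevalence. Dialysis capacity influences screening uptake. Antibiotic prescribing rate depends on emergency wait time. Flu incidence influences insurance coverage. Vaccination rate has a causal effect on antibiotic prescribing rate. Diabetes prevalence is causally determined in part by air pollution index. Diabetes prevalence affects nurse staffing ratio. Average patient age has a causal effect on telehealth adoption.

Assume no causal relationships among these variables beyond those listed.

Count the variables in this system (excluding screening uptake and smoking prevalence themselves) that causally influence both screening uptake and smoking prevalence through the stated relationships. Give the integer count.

The common causes are: air pollution index (to screening uptake via air pollution index → diabetes prevalence → nurse staffing ratio → screening uptake; to smoking prevalence via air pollution index → clinic density → average patient age → smoking prevalence); flu incidence (to screening uptake via flu incidence → pharmacy density → diabetes prevalence → nurse staffing ratio → screening uptake; to smoking prevalence via flu incidence → insurance coverage → smoking prevalence); hospital bed occupancy (to screening uptake via hospital bed occupancy → nurse staffing ratio → screening uptake; to smoking prevalence via hospital bed occupancy → clinic density → average patient age → smoking prevalence); obesity rate (to screening uptake via obesity rate → pharmacy density → diabetes prevalence → nurse staffing ratio → screening uptake; to smoking prevalence via obesity rate → clinic density → average patient age → smoking prevalence).
Every other variable lacks a causal path to at least one of screening uptake and smoking prevalence.

4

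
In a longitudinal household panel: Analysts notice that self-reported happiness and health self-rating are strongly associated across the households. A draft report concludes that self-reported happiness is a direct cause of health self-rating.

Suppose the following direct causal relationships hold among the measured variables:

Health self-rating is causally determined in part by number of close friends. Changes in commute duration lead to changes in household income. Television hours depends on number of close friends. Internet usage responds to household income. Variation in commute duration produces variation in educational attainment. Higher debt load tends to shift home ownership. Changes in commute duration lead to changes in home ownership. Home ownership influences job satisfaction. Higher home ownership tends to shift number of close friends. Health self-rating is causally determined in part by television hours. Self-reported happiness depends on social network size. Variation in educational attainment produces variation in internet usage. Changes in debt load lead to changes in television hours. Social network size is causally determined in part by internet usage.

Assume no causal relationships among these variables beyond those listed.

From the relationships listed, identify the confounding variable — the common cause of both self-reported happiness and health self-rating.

commute duration

Commute duration has a causal path to self-reported happiness (commute duration → household income → internet usage → social network size → self-reported happiness) and a separate causal path to health self-rating (commute duration → home ownership → number of close friends → health self-rating), so it is a common cause of both.
No stated relationship gives self-reported happiness a causal route to health self-rating, so the correlation is explained by the shared upstream cause rather than a direct effect.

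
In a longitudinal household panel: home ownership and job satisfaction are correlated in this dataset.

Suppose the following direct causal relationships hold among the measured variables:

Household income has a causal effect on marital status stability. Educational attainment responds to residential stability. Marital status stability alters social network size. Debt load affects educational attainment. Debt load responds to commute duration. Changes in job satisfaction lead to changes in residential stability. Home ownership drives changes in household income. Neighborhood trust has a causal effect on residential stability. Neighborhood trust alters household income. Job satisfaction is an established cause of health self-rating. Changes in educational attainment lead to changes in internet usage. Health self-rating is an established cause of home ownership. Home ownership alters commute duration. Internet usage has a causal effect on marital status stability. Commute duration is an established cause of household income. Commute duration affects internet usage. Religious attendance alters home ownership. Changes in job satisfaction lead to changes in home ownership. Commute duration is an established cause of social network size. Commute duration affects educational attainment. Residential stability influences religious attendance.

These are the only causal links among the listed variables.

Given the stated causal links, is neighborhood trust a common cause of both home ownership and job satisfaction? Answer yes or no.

Neighborhood trust has no stated causal path to job satisfaction. A confounder must cause both variables, so neighborhood trust does not qualify.

no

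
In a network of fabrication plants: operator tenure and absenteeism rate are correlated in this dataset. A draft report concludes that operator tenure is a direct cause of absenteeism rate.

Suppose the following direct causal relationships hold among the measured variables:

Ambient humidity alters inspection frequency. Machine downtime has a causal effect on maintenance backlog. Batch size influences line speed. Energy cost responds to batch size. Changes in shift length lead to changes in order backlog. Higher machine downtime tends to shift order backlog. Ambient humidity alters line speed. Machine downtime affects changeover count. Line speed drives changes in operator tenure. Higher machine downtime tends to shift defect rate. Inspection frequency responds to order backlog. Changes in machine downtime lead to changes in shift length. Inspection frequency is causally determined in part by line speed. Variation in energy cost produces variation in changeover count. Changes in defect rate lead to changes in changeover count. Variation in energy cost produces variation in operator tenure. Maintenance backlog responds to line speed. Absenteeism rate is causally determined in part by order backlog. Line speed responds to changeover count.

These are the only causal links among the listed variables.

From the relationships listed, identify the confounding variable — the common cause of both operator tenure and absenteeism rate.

machine downtime

Machine downtime has a causal path to operator tenure (machine downtime → changeover count → line speed → operator tenure) and a separate causal path to absenteeism rate (machine downtime → order backlog → absenteeism rate), so it is a common cause of both.
No stated relationship gives operator tenure a causal route to absenteeism rate, so the correlation is explained by the shared upstream cause rather than a direct effect.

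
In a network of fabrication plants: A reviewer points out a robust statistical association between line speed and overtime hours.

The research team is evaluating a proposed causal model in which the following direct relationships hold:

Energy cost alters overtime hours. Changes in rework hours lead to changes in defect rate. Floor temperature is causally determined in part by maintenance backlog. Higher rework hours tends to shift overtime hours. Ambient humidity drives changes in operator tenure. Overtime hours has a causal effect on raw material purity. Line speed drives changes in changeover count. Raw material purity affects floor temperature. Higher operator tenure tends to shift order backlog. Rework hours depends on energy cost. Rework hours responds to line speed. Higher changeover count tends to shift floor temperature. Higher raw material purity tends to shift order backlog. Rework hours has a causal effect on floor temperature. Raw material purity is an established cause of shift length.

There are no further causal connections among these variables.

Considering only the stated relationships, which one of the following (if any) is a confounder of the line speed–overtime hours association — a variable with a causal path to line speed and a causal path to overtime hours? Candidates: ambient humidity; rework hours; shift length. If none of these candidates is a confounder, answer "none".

none

None of the listed candidates has causal paths to both line speed and overtime hours in the stated relationships, so none is a common cause.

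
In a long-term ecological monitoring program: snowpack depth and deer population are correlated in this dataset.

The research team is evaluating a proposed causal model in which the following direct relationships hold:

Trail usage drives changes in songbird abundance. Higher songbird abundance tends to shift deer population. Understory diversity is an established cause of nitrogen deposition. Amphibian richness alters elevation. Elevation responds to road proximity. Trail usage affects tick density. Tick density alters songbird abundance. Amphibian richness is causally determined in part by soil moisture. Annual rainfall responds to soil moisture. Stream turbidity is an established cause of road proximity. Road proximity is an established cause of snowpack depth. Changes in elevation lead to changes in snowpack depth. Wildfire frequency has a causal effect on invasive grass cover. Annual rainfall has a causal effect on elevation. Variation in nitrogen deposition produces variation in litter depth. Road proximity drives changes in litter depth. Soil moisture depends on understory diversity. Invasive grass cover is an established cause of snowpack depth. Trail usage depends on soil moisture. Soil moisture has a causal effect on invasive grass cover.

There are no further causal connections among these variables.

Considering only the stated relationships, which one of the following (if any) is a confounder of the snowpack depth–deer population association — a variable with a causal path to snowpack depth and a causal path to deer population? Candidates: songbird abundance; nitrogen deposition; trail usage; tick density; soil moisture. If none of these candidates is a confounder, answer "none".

soil moisture

Soil moisture causes snowpack depth (soil moisture → invasive grass cover → snowpack depth) and also causes deer population (soil moisture → trail usage → songbird abundance → deer population); it is a common cause of both.
Each of the other candidates lacks a causal path to at least one of snowpack depth and deer population, so they do not confound the relationship.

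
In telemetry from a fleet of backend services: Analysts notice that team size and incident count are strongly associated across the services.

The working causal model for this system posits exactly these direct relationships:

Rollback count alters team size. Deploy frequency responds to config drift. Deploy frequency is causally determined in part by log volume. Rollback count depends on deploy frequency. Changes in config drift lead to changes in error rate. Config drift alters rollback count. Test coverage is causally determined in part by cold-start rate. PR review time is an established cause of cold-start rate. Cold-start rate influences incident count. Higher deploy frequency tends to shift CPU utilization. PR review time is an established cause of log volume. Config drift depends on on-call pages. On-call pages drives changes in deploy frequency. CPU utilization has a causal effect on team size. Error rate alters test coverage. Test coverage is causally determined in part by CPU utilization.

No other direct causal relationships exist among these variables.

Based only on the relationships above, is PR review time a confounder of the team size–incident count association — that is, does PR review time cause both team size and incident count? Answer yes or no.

yes

PR review time has a causal path to team size (PR review time → log volume → deploy frequency → CPU utilization → team size) and to incident count (PR review time → cold-start rate → incident count), so it is a common cause of both — a confounder.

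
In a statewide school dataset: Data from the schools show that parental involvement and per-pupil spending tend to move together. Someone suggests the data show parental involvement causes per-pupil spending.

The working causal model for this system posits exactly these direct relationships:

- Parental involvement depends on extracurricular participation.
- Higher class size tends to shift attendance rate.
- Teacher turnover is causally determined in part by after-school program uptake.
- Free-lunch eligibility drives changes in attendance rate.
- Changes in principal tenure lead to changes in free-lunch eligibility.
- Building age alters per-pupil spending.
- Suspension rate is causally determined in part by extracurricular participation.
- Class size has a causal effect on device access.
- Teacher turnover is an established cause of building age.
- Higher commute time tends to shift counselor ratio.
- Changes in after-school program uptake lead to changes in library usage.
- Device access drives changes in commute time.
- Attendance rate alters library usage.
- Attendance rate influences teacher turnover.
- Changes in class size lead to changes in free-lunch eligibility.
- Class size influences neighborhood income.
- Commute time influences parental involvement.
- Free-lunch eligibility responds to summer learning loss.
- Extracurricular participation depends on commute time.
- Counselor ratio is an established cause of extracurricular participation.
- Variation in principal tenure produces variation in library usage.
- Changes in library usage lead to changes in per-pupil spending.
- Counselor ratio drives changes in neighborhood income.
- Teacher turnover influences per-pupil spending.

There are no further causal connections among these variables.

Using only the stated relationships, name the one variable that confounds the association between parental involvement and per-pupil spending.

Class size has a causal path to parental involvement (class size → device access → commute time → parental involvement) and a separate causal path to per-pupil spending (class size → attendance rate → library usage → per-pupil spending), so it is a common cause of both.
No stated relationship gives parental involvement a causal route to per-pupil spending, so the correlation is explained by the shared upstream cause rather than a direct effect.

class size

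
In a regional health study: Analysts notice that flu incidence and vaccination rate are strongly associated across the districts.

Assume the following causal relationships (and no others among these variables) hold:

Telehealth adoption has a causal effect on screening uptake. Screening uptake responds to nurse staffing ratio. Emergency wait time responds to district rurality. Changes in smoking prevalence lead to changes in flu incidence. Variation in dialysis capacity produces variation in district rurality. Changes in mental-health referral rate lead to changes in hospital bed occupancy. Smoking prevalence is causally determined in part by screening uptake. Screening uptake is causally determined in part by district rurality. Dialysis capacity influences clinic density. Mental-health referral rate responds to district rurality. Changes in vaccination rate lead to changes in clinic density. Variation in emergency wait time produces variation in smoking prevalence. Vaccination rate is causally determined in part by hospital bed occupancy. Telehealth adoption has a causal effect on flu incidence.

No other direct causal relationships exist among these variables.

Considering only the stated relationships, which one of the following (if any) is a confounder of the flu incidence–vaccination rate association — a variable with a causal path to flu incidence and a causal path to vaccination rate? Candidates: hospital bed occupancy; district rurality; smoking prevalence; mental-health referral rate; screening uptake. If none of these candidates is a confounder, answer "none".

district rurality

District rurality causes flu incidence (district rurality → emergency wait time → smoking prevalence → flu incidence) and also causes vaccination rate (district rurality → mental-health referral rate → hospital bed occupancy → vaccination rate); it is a common cause of both.
Each of the other candidates lacks a causal path to at least one of flu incidence and vaccination rate, so they do not confound the relationship.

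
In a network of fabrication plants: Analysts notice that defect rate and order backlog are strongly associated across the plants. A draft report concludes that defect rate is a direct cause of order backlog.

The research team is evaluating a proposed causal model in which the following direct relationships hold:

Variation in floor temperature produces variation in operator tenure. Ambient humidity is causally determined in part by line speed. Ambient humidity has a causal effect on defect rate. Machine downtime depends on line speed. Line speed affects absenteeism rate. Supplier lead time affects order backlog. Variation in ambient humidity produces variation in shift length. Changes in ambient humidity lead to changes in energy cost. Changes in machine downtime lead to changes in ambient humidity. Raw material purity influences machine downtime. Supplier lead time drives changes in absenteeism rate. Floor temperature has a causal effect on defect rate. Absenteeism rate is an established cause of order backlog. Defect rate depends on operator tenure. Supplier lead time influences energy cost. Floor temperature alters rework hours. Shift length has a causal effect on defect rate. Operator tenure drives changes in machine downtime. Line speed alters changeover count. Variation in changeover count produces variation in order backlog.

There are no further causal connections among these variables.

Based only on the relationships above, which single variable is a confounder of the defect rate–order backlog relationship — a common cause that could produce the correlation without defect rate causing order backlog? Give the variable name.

line speed

Line speed has a causal path to defect rate (line speed → ambient humidity → defect rate) and a separate causal path to order backlog (line speed → absenteeism rate → order backlog), so it is a common cause of both.
No stated relationship gives defect rate a causal route to order backlog, so the correlation is explained by the shared upstream cause rather than a direct effect.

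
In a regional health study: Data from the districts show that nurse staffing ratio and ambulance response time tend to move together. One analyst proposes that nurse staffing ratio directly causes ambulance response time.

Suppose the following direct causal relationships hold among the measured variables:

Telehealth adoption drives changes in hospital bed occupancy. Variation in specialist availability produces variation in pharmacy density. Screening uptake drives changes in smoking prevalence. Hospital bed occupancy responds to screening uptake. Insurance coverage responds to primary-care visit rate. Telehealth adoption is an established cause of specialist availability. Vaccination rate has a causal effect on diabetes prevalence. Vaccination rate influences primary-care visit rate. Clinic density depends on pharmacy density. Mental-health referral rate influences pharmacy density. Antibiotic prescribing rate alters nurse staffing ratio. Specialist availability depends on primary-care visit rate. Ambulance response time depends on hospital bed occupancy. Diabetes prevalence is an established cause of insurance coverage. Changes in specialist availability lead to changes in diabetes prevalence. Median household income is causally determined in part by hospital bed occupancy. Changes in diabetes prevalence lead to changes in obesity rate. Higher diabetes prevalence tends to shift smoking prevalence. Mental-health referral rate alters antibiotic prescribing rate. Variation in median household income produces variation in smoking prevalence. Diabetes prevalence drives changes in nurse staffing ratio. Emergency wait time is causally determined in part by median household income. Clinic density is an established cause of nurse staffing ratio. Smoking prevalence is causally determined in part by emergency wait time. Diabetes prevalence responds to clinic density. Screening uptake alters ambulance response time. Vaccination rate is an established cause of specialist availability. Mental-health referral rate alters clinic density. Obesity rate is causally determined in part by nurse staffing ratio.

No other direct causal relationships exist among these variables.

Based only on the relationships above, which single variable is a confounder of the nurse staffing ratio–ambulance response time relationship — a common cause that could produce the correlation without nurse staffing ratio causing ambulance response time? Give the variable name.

Telehealth adoption has a causal path to nurse staffing ratio (telehealth adoption → specialist availability → diabetes prevalence → nurse staffing ratio) and a separate causal path to ambulance response time (telehealth adoption → hospital bed occupancy → ambulance response time), so it is a common cause of both.
No stated relationship gives nurse staffing ratio a causal route to ambulance response time, so the correlation is explained by the shared upstream cause rather than a direct effect.

telehealth adoption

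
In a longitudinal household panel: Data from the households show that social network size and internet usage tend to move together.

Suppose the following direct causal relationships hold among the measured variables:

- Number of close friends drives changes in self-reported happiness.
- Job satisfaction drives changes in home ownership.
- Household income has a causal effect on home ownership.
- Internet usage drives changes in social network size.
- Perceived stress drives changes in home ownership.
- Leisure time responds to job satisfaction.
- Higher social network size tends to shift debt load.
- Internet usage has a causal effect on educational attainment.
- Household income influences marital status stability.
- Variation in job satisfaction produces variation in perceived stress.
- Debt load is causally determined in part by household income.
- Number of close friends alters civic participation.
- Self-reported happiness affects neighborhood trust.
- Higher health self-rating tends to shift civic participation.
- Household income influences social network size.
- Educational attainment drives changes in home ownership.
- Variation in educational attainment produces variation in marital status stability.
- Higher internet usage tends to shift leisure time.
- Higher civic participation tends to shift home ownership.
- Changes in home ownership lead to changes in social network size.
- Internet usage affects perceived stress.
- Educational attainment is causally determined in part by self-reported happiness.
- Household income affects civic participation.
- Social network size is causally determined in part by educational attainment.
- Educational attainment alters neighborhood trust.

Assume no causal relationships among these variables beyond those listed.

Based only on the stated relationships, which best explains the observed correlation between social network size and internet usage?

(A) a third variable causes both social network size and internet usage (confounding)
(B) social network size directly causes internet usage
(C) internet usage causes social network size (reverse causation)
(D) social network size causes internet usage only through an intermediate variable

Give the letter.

C

The stated link runs internet usage → social network size; social network size has no causal path to internet usage. No variable causes both, so confounding is ruled out. The correlation reflects reverse causation.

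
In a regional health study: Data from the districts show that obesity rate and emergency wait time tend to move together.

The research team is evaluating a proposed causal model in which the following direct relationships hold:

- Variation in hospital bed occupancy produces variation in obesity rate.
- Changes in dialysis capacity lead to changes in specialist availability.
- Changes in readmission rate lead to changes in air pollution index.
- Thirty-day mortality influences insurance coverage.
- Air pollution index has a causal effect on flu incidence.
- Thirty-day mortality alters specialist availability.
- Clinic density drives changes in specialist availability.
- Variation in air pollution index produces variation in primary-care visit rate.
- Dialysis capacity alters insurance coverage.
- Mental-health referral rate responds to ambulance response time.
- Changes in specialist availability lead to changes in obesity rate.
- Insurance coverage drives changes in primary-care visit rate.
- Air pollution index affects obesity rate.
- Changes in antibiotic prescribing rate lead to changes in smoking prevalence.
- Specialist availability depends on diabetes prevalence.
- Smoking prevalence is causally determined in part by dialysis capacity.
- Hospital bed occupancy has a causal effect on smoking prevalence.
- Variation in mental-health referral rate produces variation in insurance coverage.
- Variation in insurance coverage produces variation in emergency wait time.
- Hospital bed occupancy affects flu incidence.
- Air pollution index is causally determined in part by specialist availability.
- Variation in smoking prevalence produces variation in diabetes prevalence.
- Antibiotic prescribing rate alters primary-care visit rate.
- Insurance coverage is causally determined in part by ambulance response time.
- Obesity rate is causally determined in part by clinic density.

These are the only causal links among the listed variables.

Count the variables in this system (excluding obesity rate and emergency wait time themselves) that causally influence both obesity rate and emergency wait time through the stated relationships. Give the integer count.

The common causes are: dialysis capacity (to obesity rate via dialysis capacity → specialist availability → obesity rate; to emergency wait time via dialysis capacity → insurance coverage → emergency wait time); thirty-day mortality (to obesity rate via thirty-day mortality → specialist availability → obesity rate; to emergency wait time via thirty-day mortality → insurance coverage → emergency wait time).
Every other variable lacks a causal path to at least one of obesity rate and emergency wait time.

2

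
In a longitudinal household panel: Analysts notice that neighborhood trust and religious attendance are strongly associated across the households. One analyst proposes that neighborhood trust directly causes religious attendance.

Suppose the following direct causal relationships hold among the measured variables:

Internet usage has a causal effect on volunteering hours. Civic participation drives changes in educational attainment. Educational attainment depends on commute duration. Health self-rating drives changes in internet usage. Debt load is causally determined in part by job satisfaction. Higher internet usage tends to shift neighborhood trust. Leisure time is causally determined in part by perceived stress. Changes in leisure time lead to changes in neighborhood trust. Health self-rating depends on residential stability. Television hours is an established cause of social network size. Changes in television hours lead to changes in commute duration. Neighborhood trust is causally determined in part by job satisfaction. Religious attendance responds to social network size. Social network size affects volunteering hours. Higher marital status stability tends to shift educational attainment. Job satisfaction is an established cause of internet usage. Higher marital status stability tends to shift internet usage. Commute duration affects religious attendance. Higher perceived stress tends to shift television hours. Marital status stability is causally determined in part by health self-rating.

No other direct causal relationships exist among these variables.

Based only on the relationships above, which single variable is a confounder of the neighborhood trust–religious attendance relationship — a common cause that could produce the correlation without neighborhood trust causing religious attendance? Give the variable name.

perceived stress

Perceived stress has a causal path to neighborhood trust (perceived stress → leisure time → neighborhood trust) and a separate causal path to religious attendance (perceived stress → television hours → commute duration → religious attendance), so it is a common cause of both.
No stated relationship gives neighborhood trust a causal route to religious attendance, so the correlation is explained by the shared upstream cause rather than a direct effect.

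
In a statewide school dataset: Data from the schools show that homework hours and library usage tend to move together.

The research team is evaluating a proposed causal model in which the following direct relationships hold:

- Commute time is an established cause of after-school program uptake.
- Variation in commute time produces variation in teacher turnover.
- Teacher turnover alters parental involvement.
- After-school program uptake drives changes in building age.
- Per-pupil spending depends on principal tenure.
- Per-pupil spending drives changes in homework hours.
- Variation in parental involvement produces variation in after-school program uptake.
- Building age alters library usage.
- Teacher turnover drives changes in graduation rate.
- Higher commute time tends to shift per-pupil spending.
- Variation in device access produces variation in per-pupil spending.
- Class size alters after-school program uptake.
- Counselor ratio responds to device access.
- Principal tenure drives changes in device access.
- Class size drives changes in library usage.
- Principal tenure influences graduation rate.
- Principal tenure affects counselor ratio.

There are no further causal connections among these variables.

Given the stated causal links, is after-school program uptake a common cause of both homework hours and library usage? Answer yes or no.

After-school program uptake has no stated causal path to homework hours. A confounder must cause both variables, so after-school program uptake does not qualify.

no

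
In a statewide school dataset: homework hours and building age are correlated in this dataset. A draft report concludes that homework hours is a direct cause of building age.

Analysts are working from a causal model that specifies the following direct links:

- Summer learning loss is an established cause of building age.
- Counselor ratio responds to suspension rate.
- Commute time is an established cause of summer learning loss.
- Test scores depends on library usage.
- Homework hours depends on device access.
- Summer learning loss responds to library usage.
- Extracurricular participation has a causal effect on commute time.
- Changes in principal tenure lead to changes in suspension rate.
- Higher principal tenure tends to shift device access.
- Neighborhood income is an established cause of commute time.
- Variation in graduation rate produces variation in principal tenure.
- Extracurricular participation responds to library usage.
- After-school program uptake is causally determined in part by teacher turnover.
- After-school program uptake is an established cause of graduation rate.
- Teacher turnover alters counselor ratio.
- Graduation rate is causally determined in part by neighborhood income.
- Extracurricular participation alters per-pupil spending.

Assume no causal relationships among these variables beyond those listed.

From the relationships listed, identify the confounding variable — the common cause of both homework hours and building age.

neighborhood income

Neighborhood income has a causal path to homework hours (neighborhood income → graduation rate → principal tenure → device access → homework hours) and a separate causal path to building age (neighborhood income → commute time → summer learning loss → building age), so it is a common cause of both.
No stated relationship gives homework hours a causal route to building age, so the correlation is explained by the shared upstream cause rather than a direct effect.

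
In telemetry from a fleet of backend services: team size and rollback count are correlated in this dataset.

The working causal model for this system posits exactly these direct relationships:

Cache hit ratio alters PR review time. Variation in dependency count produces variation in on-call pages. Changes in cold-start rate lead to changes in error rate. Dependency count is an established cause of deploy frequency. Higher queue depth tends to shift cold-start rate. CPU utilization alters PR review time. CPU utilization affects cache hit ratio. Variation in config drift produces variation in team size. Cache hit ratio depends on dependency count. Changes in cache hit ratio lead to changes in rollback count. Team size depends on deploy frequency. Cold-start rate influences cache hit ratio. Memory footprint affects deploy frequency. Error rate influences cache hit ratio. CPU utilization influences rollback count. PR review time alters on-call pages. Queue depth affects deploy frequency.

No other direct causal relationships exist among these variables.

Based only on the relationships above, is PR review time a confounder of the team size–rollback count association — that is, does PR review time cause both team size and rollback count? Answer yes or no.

PR review time has no stated causal path to either team size or rollback count. A confounder must cause both variables, so PR review time does not qualify.

no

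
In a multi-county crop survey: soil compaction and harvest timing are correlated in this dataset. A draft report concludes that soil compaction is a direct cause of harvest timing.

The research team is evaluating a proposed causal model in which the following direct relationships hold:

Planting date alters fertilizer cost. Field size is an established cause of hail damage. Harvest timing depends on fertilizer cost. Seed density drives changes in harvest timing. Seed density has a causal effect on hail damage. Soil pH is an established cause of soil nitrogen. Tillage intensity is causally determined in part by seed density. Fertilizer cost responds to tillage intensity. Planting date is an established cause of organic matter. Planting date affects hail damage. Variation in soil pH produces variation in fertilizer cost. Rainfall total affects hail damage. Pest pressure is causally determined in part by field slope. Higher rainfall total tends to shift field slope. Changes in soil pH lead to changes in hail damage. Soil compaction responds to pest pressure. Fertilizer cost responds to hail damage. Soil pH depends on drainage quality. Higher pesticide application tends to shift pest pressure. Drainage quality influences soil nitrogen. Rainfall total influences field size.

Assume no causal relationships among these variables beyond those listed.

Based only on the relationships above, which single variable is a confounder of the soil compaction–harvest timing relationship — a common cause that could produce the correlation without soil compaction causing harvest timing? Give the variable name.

Rainfall total has a causal path to soil compaction (rainfall total → field slope → pest pressure → soil compaction) and a separate causal path to harvest timing (rainfall total → hail damage → fertilizer cost → harvest timing), so it is a common cause of both.
No stated relationship gives soil compaction a causal route to harvest timing, so the correlation is explained by the shared upstream cause rather than a direct effect.

rainfall total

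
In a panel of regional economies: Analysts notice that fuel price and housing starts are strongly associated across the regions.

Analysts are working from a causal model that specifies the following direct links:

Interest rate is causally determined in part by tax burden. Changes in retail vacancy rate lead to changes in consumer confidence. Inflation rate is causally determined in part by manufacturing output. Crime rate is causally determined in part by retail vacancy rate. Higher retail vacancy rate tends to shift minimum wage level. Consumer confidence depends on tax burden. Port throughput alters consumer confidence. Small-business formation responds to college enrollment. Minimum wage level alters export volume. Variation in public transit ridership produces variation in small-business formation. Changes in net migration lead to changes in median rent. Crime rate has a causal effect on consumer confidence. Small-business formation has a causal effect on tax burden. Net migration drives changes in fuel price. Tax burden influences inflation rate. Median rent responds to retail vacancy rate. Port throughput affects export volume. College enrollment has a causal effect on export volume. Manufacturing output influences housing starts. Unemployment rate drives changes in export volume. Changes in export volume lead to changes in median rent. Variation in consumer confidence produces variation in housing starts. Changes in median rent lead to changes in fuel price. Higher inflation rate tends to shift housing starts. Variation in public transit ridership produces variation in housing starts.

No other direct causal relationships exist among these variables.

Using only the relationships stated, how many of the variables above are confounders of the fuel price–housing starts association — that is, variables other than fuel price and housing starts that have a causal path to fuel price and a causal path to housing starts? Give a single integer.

3

The common causes are: college enrollment (to fuel price via college enrollment → export volume → median rent → fuel price; to housing starts via college enrollment → small-business formation → tax burden → consumer confidence → housing starts); port throughput (to fuel price via port throughput → export volume → median rent → fuel price; to housing starts via port throughput → consumer confidence → housing starts); retail vacancy rate (to fuel price via retail vacancy rate → median rent → fuel price; to housing starts via retail vacancy rate → consumer confidence → housing starts).
Every other variable lacks a causal path to at least one of fuel price and housing starts.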